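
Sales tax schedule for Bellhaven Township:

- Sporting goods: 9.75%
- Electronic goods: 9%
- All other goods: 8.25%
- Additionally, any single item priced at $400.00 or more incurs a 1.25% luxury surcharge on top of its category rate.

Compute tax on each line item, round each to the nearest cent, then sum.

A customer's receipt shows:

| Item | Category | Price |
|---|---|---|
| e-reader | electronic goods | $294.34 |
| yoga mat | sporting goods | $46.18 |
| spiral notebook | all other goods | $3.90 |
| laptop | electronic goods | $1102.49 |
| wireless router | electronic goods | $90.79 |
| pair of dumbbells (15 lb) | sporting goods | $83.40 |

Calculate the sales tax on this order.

E-reader $294.34: electronic goods → 9% → $26.49
Yoga mat $46.18: sporting goods → 9.75% → $4.50
Spiral notebook $3.90: all other goods → 8.25% → $0.32
Laptop $1102.49: electronic goods → 9% + 1.25% surcharge = 10.25% → $113.01
Wireless router $90.79: electronic goods → 9% → $8.17
Pair of dumbbells (15 lb) $83.40: sporting goods → 9.75% → $8.13
Total tax = $26.49 + $4.50 + $0.32 + $113.01 + $8.17 + $8.13 = $160.62

$160.62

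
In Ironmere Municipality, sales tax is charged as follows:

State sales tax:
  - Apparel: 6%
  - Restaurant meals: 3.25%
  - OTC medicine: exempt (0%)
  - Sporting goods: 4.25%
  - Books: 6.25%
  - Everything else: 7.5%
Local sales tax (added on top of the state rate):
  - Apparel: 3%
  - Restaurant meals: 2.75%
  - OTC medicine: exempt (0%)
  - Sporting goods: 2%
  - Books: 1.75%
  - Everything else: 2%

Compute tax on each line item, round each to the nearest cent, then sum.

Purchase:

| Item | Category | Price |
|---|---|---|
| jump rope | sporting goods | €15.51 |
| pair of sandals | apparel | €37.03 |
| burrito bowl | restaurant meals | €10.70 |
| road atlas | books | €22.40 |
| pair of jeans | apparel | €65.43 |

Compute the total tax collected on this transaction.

Jump rope €15.51: sporting goods → 4.25% + 2% local = 6.25% → €0.97
Pair of sandals €37.03: apparel → 6% + 3% local = 9% → €3.33
Burrito bowl €10.70: restaurant meals → 3.25% + 2.75% local = 6% → €0.64
Road atlas €22.40: books → 6.25% + 1.75% local = 8% → €1.79
Pair of jeans €65.43: apparel → 6% + 3% local = 9% → €5.89
Total tax = €0.97 + €3.33 + €0.64 + €1.79 + €5.89 = €12.62

€12.62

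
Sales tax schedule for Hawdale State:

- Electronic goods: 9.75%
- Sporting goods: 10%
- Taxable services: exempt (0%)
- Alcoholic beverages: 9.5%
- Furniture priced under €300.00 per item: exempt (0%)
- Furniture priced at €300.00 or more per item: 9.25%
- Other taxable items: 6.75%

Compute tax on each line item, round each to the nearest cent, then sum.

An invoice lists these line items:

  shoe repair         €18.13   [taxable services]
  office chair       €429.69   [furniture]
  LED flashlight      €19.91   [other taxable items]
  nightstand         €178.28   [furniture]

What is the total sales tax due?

€41.09

Shoe repair €18.13: taxable services → 0% → €0.00
Office chair €429.69: furniture, €300.00 or more → 9.25% → €39.75
LED flashlight €19.91: other taxable items → 6.75% → €1.34
Nightstand €178.28: furniture, under €300.00 → 0% → €0.00
Total tax = €39.75 + €1.34 = €41.09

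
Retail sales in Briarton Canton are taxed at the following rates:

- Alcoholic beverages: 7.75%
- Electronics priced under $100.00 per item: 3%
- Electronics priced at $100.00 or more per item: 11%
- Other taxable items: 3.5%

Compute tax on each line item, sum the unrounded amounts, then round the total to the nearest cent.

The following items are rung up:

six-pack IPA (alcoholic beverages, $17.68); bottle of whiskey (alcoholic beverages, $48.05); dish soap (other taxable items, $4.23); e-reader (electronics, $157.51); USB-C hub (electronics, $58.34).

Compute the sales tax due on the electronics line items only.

E-reader $157.51: electronics, $100.00 or more → 11% → $17.3261
USB-C hub $58.34: electronics, under $100.00 → 3% → $1.7502
Tax on electronics: unrounded sum = $19.0763 → $19.08

$19.08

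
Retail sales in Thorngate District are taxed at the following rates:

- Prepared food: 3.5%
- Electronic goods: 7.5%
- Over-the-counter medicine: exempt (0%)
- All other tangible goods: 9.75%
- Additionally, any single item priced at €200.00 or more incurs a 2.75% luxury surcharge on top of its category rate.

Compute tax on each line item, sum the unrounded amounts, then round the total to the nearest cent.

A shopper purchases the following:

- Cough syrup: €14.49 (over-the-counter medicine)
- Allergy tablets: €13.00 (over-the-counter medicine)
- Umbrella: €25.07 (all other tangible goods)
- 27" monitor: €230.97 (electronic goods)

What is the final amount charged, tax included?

€309.65

Cough syrup €14.49: over-the-counter medicine → 0% → €0.00
Allergy tablets €13.00: over-the-counter medicine → 0% → €0.00
Umbrella €25.07: all other tangible goods → 9.75% → €2.444325
27" monitor €230.97: electronic goods → 7.5% + 2.75% surcharge = 10.25% → €23.674425
Subtotal = €283.53; unrounded tax = €26.11875 → €26.12; total due = €309.65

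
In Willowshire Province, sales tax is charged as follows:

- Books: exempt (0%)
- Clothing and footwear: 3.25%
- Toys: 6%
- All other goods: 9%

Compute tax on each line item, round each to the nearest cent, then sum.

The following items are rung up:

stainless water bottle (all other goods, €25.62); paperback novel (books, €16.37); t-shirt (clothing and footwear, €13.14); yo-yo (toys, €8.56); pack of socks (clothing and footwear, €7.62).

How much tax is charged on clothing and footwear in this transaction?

T-shirt €13.14: clothing and footwear → 3.25% → €0.43
Pack of socks €7.62: clothing and footwear → 3.25% → €0.25
Tax on clothing and footwear = €0.43 + €0.25 = €0.68

€0.68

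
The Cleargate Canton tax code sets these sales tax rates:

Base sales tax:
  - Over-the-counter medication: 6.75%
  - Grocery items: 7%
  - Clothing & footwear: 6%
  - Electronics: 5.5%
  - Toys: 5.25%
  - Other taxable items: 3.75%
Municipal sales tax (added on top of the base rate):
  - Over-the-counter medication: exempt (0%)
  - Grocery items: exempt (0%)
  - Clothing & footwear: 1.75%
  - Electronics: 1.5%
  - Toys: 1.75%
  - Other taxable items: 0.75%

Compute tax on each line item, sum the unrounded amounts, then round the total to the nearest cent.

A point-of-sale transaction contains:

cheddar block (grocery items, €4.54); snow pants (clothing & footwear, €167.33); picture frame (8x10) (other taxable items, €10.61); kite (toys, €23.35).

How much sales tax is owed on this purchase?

€15.40

Cheddar block €4.54: grocery items → 7% + 0% municipal = 7% → €0.3178
Snow pants €167.33: clothing & footwear → 6% + 1.75% municipal = 7.75% → €12.968075
Picture frame (8x10) €10.61: other taxable items → 3.75% + 0.75% municipal = 4.5% → €0.47745
Kite €23.35: toys → 5.25% + 1.75% municipal = 7% → €1.6345
Unrounded tax sum = €15.397825 → €15.40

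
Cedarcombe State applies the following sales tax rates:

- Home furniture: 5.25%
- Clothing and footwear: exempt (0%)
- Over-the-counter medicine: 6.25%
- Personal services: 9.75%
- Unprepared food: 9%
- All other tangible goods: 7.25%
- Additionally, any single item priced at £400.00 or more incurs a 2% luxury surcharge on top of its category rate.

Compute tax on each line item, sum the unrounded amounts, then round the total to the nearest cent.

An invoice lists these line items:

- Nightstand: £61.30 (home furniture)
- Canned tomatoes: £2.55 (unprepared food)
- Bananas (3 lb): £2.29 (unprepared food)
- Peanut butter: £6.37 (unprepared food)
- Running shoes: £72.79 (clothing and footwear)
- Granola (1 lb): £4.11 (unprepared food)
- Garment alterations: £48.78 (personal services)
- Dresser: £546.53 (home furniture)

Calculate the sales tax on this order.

£48.98

Nightstand £61.30: home furniture → 5.25% → £3.21825
Canned tomatoes £2.55: unprepared food → 9% → £0.2295
Bananas (3 lb) £2.29: unprepared food → 9% → £0.2061
Peanut butter £6.37: unprepared food → 9% → £0.5733
Running shoes £72.79: clothing and footwear → 0% → £0.00
Granola (1 lb) £4.11: unprepared food → 9% → £0.3699
Garment alterations £48.78: personal services → 9.75% → £4.75605
Dresser £546.53: home furniture → 5.25% + 2% surcharge = 7.25% → £39.623425
Unrounded tax sum = £48.976525 → £48.98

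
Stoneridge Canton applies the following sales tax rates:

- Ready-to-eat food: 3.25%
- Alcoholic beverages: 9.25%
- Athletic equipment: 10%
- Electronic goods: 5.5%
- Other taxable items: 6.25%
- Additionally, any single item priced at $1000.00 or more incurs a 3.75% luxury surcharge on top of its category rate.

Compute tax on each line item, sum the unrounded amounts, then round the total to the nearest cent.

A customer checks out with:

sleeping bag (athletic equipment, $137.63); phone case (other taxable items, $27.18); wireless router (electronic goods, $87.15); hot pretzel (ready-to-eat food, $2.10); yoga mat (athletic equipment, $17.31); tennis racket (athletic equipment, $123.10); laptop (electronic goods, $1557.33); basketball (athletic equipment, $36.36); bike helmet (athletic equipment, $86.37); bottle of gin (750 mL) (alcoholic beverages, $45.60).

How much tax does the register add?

Sleeping bag $137.63: athletic equipment → 10% → $13.763
Phone case $27.18: other taxable items → 6.25% → $1.69875
Wireless router $87.15: electronic goods → 5.5% → $4.79325
Hot pretzel $2.10: ready-to-eat food → 3.25% → $0.06825
Yoga mat $17.31: athletic equipment → 10% → $1.731
Tennis racket $123.10: athletic equipment → 10% → $12.31
Laptop $1557.33: electronic goods → 5.5% + 3.75% surcharge = 9.25% → $144.053025
Basketball $36.36: athletic equipment → 10% → $3.636
Bike helmet $86.37: athletic equipment → 10% → $8.637
Bottle of gin (750 mL) $45.60: alcoholic beverages → 9.25% → $4.218
Unrounded tax sum = $194.908275 → $194.91

$194.91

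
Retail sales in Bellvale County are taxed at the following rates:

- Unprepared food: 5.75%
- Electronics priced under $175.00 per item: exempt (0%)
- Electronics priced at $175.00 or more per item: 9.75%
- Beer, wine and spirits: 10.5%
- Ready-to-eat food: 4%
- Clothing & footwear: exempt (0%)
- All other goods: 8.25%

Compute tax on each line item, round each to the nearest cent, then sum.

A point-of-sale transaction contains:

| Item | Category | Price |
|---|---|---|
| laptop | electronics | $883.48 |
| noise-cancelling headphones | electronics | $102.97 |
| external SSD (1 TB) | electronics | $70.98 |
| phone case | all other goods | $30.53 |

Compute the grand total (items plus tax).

$1176.62

Laptop $883.48: electronics, $175.00 or more → 9.75% → $86.14
Noise-cancelling headphones $102.97: electronics, under $175.00 → 0% → $0.00
External SSD (1 TB) $70.98: electronics, under $175.00 → 0% → $0.00
Phone case $30.53: all other goods → 8.25% → $2.52
Subtotal = $1087.96; tax = $88.66; total due = $1176.62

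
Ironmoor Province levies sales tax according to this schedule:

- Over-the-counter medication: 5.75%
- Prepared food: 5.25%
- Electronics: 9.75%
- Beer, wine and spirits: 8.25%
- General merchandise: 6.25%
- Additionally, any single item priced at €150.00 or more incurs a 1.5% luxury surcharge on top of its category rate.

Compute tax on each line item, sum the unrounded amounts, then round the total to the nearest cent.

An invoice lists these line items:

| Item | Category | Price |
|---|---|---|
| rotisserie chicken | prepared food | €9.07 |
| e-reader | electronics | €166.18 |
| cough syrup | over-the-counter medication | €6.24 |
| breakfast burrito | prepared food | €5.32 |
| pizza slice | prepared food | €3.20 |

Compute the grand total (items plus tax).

Rotisserie chicken €9.07: prepared food → 5.25% → €0.476175
E-reader €166.18: electronics → 9.75% + 1.5% surcharge = 11.25% → €18.69525
Cough syrup €6.24: over-the-counter medication → 5.75% → €0.3588
Breakfast burrito €5.32: prepared food → 5.25% → €0.2793
Pizza slice €3.20: prepared food → 5.25% → €0.168
Subtotal = €190.01; unrounded tax = €19.977525 → €19.98; total due = €209.99

€209.99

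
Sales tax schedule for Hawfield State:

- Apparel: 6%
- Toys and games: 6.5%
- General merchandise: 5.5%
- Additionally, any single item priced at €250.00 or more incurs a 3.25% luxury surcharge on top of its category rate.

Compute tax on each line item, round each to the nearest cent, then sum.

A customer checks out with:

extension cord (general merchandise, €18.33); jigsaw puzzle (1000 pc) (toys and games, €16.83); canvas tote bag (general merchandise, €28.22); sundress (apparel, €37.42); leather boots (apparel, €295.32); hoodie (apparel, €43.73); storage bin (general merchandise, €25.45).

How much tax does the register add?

€37.24

Extension cord €18.33: general merchandise → 5.5% → €1.01
Jigsaw puzzle (1000 pc) €16.83: toys and games → 6.5% → €1.09
Canvas tote bag €28.22: general merchandise → 5.5% → €1.55
Sundress €37.42: apparel → 6% → €2.25
Leather boots €295.32: apparel → 6% + 3.25% surcharge = 9.25% → €27.32
Hoodie €43.73: apparel → 6% → €2.62
Storage bin €25.45: general merchandise → 5.5% → €1.40
Total tax = €1.01 + €1.09 + €1.55 + €2.25 + €27.32 + €2.62 + €1.40 = €37.24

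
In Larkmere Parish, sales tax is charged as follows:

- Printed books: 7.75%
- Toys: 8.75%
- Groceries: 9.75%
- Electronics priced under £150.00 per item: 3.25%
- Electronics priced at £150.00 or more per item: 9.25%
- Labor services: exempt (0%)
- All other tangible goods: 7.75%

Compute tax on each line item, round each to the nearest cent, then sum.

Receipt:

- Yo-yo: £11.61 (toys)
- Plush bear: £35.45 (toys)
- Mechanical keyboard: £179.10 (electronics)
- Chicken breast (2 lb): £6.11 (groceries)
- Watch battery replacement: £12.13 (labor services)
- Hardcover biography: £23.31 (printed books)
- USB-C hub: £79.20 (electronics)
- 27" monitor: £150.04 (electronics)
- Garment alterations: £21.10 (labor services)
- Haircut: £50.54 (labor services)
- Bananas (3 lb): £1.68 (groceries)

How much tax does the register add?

Yo-yo £11.61: toys → 8.75% → £1.02
Plush bear £35.45: toys → 8.75% → £3.10
Mechanical keyboard £179.10: electronics, £150.00 or more → 9.25% → £16.57
Chicken breast (2 lb) £6.11: groceries → 9.75% → £0.60
Watch battery replacement £12.13: labor services → 0% → £0.00
Hardcover biography £23.31: printed books → 7.75% → £1.81
USB-C hub £79.20: electronics, under £150.00 → 3.25% → £2.57
27" monitor £150.04: electronics, £150.00 or more → 9.25% → £13.88
Garment alterations £21.10: labor services → 0% → £0.00
Haircut £50.54: labor services → 0% → £0.00
Bananas (3 lb) £1.68: groceries → 9.75% → £0.16
Total tax = £1.02 + £3.10 + £16.57 + £0.60 + £1.81 + £2.57 + £13.88 + £0.16 = £39.71

£39.71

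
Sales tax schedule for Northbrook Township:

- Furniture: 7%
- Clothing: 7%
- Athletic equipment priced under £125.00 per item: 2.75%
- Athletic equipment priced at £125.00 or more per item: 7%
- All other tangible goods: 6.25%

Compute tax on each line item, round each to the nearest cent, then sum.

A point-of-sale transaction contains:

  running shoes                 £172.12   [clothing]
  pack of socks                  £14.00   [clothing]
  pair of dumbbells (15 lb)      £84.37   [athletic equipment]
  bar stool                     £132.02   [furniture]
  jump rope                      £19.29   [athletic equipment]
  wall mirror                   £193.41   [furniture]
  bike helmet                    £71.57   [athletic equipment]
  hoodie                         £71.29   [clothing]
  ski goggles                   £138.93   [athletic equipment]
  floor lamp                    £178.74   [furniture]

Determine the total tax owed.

£67.86

Running shoes £172.12: clothing → 7% → £12.05
Pack of socks £14.00: clothing → 7% → £0.98
Pair of dumbbells (15 lb) £84.37: athletic equipment, under £125.00 → 2.75% → £2.32
Bar stool £132.02: furniture → 7% → £9.24
Jump rope £19.29: athletic equipment, under £125.00 → 2.75% → £0.53
Wall mirror £193.41: furniture → 7% → £13.54
Bike helmet £71.57: athletic equipment, under £125.00 → 2.75% → £1.97
Hoodie £71.29: clothing → 7% → £4.99
Ski goggles £138.93: athletic equipment, £125.00 or more → 7% → £9.73
Floor lamp £178.74: furniture → 7% → £12.51
Total tax = £12.05 + £0.98 + £2.32 + £9.24 + £0.53 + £13.54 + £1.97 + £4.99 + £9.73 + £12.51 = £67.86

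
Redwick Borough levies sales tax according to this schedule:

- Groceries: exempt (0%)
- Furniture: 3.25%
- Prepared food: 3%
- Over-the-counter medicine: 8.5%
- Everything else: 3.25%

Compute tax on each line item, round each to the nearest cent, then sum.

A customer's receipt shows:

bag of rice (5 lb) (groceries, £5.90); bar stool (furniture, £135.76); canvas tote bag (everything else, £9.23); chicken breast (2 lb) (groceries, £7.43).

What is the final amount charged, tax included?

Bag of rice (5 lb) £5.90: groceries → 0% → £0.00
Bar stool £135.76: furniture → 3.25% → £4.41
Canvas tote bag £9.23: everything else → 3.25% → £0.30
Chicken breast (2 lb) £7.43: groceries → 0% → £0.00
Subtotal = £158.32; tax = £4.71; total due = £163.03

£163.03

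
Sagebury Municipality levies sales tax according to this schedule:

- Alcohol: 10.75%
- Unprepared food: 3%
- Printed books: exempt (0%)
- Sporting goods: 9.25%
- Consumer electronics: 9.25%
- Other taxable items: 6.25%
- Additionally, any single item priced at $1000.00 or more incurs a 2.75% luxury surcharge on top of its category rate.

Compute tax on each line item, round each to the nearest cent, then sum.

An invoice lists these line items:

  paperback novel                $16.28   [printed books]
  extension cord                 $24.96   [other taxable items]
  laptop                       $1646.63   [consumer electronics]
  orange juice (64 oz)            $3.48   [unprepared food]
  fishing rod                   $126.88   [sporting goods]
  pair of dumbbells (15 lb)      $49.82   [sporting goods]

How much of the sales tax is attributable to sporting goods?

$16.35

Fishing rod $126.88: sporting goods → 9.25% → $11.74
Pair of dumbbells (15 lb) $49.82: sporting goods → 9.25% → $4.61
Tax on sporting goods = $11.74 + $4.61 = $16.35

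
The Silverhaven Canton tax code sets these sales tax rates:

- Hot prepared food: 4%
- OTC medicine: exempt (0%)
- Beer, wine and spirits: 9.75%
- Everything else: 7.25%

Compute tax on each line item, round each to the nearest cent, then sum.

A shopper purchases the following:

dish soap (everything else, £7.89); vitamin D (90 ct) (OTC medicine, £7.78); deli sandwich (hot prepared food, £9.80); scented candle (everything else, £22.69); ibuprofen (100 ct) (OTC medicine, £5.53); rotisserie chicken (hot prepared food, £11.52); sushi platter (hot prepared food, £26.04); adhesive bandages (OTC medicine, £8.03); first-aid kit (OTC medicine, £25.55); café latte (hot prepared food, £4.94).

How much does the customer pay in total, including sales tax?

Dish soap £7.89: everything else → 7.25% → £0.57
Vitamin D (90 ct) £7.78: OTC medicine → 0% → £0.00
Deli sandwich £9.80: hot prepared food → 4% → £0.39
Scented candle £22.69: everything else → 7.25% → £1.65
Ibuprofen (100 ct) £5.53: OTC medicine → 0% → £0.00
Rotisserie chicken £11.52: hot prepared food → 4% → £0.46
Sushi platter £26.04: hot prepared food → 4% → £1.04
Adhesive bandages £8.03: OTC medicine → 0% → £0.00
First-aid kit £25.55: OTC medicine → 0% → £0.00
Café latte £4.94: hot prepared food → 4% → £0.20
Subtotal = £129.77; tax = £4.31; total due = £134.08

£134.08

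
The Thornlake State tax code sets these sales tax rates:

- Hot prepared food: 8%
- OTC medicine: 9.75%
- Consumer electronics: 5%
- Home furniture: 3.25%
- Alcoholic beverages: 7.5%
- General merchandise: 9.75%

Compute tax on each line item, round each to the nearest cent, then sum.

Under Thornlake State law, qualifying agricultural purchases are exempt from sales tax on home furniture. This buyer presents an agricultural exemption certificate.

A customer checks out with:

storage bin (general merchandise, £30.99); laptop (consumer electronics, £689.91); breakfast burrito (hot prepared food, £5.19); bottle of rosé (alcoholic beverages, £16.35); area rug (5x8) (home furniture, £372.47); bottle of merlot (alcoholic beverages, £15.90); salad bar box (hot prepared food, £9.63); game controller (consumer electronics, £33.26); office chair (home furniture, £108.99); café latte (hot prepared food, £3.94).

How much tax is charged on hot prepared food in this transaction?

Breakfast burrito £5.19: hot prepared food → 8% → £0.42
Salad bar box £9.63: hot prepared food → 8% → £0.77
Café latte £3.94: hot prepared food → 8% → £0.32
Tax on hot prepared food = £0.42 + £0.77 + £0.32 = £1.51

£1.51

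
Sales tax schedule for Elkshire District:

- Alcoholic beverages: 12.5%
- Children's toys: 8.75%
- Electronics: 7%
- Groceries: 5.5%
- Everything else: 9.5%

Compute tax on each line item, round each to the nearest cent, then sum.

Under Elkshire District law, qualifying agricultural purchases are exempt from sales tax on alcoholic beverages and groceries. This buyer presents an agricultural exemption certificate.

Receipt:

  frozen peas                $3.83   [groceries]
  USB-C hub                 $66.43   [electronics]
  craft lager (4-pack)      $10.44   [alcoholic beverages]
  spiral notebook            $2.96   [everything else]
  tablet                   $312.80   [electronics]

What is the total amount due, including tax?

Frozen peas $3.83: groceries, buyer-exempt → 0% → $0.00
USB-C hub $66.43: electronics → 7% → $4.65
Craft lager (4-pack) $10.44: alcoholic beverages, buyer-exempt → 0% → $0.00
Spiral notebook $2.96: everything else → 9.5% → $0.28
Tablet $312.80: electronics → 7% → $21.90
Subtotal = $396.46; tax = $26.83; total due = $423.29

$423.29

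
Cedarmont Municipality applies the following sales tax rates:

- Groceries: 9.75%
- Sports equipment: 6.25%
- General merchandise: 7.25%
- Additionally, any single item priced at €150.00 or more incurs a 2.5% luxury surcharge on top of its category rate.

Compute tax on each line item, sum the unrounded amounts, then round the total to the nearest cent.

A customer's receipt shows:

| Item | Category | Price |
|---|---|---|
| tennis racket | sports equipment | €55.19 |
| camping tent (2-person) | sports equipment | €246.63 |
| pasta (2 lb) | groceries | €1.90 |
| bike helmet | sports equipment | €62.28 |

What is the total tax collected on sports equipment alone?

€28.92

Tennis racket €55.19: sports equipment → 6.25% → €3.449375
Camping tent (2-person) €246.63: sports equipment → 6.25% + 2.5% surcharge = 8.75% → €21.580125
Bike helmet €62.28: sports equipment → 6.25% → €3.8925
Tax on sports equipment: unrounded sum = €28.922 → €28.92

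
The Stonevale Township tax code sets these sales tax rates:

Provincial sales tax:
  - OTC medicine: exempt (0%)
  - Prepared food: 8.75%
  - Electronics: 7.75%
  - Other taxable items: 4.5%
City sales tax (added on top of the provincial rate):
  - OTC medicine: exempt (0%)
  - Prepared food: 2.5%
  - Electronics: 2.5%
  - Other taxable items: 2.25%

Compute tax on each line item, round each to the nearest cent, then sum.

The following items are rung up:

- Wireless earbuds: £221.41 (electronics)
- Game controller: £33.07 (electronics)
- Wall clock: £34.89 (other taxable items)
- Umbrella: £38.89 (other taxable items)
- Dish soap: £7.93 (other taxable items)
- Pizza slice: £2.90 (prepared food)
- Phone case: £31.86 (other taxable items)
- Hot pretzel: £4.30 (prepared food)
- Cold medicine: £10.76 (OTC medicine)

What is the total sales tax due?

Wireless earbuds £221.41: electronics → 7.75% + 2.5% city = 10.25% → £22.69
Game controller £33.07: electronics → 7.75% + 2.5% city = 10.25% → £3.39
Wall clock £34.89: other taxable items → 4.5% + 2.25% city = 6.75% → £2.36
Umbrella £38.89: other taxable items → 4.5% + 2.25% city = 6.75% → £2.63
Dish soap £7.93: other taxable items → 4.5% + 2.25% city = 6.75% → £0.54
Pizza slice £2.90: prepared food → 8.75% + 2.5% city = 11.25% → £0.33
Phone case £31.86: other taxable items → 4.5% + 2.25% city = 6.75% → £2.15
Hot pretzel £4.30: prepared food → 8.75% + 2.5% city = 11.25% → £0.48
Cold medicine £10.76: OTC medicine → 0% + 0% city = 0% → £0.00
Total tax = £22.69 + £3.39 + £2.36 + £2.63 + £0.54 + £0.33 + £2.15 + £0.48 = £34.57

£34.57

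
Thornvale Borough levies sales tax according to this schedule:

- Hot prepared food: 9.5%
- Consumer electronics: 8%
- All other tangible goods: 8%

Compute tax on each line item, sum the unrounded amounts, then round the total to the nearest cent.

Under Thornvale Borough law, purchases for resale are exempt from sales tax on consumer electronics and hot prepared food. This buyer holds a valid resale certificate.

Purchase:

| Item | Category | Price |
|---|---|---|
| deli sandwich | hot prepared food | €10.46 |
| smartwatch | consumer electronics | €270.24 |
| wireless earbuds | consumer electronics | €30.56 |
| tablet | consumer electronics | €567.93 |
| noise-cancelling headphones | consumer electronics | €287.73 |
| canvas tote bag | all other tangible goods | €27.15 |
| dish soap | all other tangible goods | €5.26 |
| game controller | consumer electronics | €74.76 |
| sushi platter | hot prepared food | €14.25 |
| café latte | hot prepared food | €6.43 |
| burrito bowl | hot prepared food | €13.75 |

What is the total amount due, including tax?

Deli sandwich €10.46: hot prepared food, buyer-exempt → 0% → €0.00
Smartwatch €270.24: consumer electronics, buyer-exempt → 0% → €0.00
Wireless earbuds €30.56: consumer electronics, buyer-exempt → 0% → €0.00
Tablet €567.93: consumer electronics, buyer-exempt → 0% → €0.00
Noise-cancelling headphones €287.73: consumer electronics, buyer-exempt → 0% → €0.00
Canvas tote bag €27.15: all other tangible goods → 8% → €2.172
Dish soap €5.26: all other tangible goods → 8% → €0.4208
Game controller €74.76: consumer electronics, buyer-exempt → 0% → €0.00
Sushi platter €14.25: hot prepared food, buyer-exempt → 0% → €0.00
Café latte €6.43: hot prepared food, buyer-exempt → 0% → €0.00
Burrito bowl €13.75: hot prepared food, buyer-exempt → 0% → €0.00
Subtotal = €1308.52; unrounded tax = €2.5928 → €2.59; total due = €1311.11

€1311.11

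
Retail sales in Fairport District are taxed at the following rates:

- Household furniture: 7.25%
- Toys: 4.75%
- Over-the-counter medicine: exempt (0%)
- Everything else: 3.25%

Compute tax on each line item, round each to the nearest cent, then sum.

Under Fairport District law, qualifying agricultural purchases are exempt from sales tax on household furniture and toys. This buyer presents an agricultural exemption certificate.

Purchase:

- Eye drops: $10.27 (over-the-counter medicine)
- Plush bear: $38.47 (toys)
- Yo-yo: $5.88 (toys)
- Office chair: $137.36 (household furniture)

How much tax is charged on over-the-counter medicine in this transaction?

$0.00

Eye drops $10.27: over-the-counter medicine → 0% → $0.00
Tax on over-the-counter medicine = $0.00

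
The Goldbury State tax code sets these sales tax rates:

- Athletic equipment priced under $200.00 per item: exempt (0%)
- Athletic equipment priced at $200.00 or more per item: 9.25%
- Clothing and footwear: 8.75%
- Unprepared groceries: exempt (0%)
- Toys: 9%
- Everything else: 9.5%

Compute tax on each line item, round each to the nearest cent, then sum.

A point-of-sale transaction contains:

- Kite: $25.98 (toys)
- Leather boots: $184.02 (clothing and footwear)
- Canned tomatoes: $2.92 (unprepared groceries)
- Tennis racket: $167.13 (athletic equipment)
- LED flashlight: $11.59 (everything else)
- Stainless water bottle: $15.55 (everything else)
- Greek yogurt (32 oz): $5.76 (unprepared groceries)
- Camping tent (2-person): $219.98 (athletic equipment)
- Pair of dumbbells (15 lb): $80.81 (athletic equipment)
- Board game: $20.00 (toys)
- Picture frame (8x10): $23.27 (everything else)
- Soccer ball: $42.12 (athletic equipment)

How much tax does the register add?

$45.38

Kite $25.98: toys → 9% → $2.34
Leather boots $184.02: clothing and footwear → 8.75% → $16.10
Canned tomatoes $2.92: unprepared groceries → 0% → $0.00
Tennis racket $167.13: athletic equipment, under $200.00 → 0% → $0.00
LED flashlight $11.59: everything else → 9.5% → $1.10
Stainless water bottle $15.55: everything else → 9.5% → $1.48
Greek yogurt (32 oz) $5.76: unprepared groceries → 0% → $0.00
Camping tent (2-person) $219.98: athletic equipment, $200.00 or more → 9.25% → $20.35
Pair of dumbbells (15 lb) $80.81: athletic equipment, under $200.00 → 0% → $0.00
Board game $20.00: toys → 9% → $1.80
Picture frame (8x10) $23.27: everything else → 9.5% → $2.21
Soccer ball $42.12: athletic equipment, under $200.00 → 0% → $0.00
Total tax = $2.34 + $16.10 + $1.10 + $1.48 + $20.35 + $1.80 + $2.21 = $45.38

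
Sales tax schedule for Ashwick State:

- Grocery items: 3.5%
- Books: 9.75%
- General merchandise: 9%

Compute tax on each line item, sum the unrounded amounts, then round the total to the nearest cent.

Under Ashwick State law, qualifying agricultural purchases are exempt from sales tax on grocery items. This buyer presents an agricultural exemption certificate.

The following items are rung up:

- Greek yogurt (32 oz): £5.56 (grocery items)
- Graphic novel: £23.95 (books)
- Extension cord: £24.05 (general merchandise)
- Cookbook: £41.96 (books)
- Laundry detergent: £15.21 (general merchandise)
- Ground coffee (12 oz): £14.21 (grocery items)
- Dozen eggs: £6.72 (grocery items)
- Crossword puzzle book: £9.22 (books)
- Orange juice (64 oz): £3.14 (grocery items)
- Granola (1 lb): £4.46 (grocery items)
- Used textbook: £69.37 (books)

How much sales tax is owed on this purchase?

£17.62

Greek yogurt (32 oz) £5.56: grocery items, buyer-exempt → 0% → £0.00
Graphic novel £23.95: books → 9.75% → £2.335125
Extension cord £24.05: general merchandise → 9% → £2.1645
Cookbook £41.96: books → 9.75% → £4.0911
Laundry detergent £15.21: general merchandise → 9% → £1.3689
Ground coffee (12 oz) £14.21: grocery items, buyer-exempt → 0% → £0.00
Dozen eggs £6.72: grocery items, buyer-exempt → 0% → £0.00
Crossword puzzle book £9.22: books → 9.75% → £0.89895
Orange juice (64 oz) £3.14: grocery items, buyer-exempt → 0% → £0.00
Granola (1 lb) £4.46: grocery items, buyer-exempt → 0% → £0.00
Used textbook £69.37: books → 9.75% → £6.763575
Unrounded tax sum = £17.62215 → £17.62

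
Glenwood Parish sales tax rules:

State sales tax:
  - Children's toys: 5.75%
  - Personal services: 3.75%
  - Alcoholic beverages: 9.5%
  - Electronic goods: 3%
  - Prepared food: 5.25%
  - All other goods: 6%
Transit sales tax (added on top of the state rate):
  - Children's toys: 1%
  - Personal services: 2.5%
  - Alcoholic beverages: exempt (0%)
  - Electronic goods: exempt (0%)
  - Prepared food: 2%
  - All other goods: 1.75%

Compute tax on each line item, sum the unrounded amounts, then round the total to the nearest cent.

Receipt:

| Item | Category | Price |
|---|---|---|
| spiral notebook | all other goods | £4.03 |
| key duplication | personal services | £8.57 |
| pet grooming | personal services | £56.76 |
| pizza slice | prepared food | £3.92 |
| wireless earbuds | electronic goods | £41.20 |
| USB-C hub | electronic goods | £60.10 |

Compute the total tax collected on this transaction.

£7.72

Spiral notebook £4.03: all other goods → 6% + 1.75% transit = 7.75% → £0.312325
Key duplication £8.57: personal services → 3.75% + 2.5% transit = 6.25% → £0.535625
Pet grooming £56.76: personal services → 3.75% + 2.5% transit = 6.25% → £3.5475
Pizza slice £3.92: prepared food → 5.25% + 2% transit = 7.25% → £0.2842
Wireless earbuds £41.20: electronic goods → 3% + 0% transit = 3% → £1.236
USB-C hub £60.10: electronic goods → 3% + 0% transit = 3% → £1.803
Unrounded tax sum = £7.71865 → £7.72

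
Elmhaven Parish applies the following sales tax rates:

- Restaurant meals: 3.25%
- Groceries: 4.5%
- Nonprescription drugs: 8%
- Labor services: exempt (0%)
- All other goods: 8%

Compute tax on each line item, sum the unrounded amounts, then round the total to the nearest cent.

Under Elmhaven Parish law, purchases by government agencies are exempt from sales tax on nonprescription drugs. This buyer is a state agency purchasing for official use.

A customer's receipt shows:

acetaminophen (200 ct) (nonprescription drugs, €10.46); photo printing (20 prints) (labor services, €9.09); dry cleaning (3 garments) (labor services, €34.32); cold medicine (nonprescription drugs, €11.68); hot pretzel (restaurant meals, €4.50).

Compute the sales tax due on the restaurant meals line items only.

Hot pretzel €4.50: restaurant meals → 3.25% → €0.14625
Tax on restaurant meals: unrounded sum = €0.14625 → €0.15

€0.15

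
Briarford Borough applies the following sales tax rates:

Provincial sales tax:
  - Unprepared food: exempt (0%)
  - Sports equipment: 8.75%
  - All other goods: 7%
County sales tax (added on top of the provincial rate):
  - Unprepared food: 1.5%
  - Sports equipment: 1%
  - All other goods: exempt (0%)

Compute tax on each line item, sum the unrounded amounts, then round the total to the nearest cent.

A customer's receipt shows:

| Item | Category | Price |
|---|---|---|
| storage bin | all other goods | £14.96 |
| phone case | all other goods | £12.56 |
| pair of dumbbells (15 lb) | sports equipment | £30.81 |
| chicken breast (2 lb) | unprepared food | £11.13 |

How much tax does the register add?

£5.10

Storage bin £14.96: all other goods → 7% + 0% county = 7% → £1.0472
Phone case £12.56: all other goods → 7% + 0% county = 7% → £0.8792
Pair of dumbbells (15 lb) £30.81: sports equipment → 8.75% + 1% county = 9.75% → £3.003975
Chicken breast (2 lb) £11.13: unprepared food → 0% + 1.5% county = 1.5% → £0.16695
Unrounded tax sum = £5.097325 → £5.10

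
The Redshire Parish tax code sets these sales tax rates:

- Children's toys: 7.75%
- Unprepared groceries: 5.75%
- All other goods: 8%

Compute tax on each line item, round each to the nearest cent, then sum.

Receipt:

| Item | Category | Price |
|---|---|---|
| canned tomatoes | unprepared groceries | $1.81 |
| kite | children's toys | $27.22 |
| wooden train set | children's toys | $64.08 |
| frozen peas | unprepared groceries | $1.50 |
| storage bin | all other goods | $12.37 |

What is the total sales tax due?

Canned tomatoes $1.81: unprepared groceries → 5.75% → $0.10
Kite $27.22: children's toys → 7.75% → $2.11
Wooden train set $64.08: children's toys → 7.75% → $4.97
Frozen peas $1.50: unprepared groceries → 5.75% → $0.09
Storage bin $12.37: all other goods → 8% → $0.99
Total tax = $0.10 + $2.11 + $4.97 + $0.09 + $0.99 = $8.26

$8.26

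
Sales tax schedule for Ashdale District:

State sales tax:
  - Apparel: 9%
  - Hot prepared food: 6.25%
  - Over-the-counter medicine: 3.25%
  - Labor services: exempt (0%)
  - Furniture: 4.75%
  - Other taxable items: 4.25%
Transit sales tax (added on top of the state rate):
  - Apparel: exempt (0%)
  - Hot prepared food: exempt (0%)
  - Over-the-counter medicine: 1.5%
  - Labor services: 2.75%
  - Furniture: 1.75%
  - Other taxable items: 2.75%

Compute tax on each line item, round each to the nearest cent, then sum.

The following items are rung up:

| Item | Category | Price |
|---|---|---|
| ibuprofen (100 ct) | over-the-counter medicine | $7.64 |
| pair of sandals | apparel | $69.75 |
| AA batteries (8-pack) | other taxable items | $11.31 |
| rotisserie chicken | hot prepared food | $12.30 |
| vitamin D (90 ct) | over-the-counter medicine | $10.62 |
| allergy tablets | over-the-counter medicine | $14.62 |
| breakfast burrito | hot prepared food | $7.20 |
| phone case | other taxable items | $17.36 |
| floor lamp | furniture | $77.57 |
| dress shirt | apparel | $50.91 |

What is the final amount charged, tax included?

Ibuprofen (100 ct) $7.64: over-the-counter medicine → 3.25% + 1.5% transit = 4.75% → $0.36
Pair of sandals $69.75: apparel → 9% + 0% transit = 9% → $6.28
AA batteries (8-pack) $11.31: other taxable items → 4.25% + 2.75% transit = 7% → $0.79
Rotisserie chicken $12.30: hot prepared food → 6.25% + 0% transit = 6.25% → $0.77
Vitamin D (90 ct) $10.62: over-the-counter medicine → 3.25% + 1.5% transit = 4.75% → $0.50
Allergy tablets $14.62: over-the-counter medicine → 3.25% + 1.5% transit = 4.75% → $0.69
Breakfast burrito $7.20: hot prepared food → 6.25% + 0% transit = 6.25% → $0.45
Phone case $17.36: other taxable items → 4.25% + 2.75% transit = 7% → $1.22
Floor lamp $77.57: furniture → 4.75% + 1.75% transit = 6.5% → $5.04
Dress shirt $50.91: apparel → 9% + 0% transit = 9% → $4.58
Subtotal = $279.28; tax = $20.68; total due = $299.96

$299.96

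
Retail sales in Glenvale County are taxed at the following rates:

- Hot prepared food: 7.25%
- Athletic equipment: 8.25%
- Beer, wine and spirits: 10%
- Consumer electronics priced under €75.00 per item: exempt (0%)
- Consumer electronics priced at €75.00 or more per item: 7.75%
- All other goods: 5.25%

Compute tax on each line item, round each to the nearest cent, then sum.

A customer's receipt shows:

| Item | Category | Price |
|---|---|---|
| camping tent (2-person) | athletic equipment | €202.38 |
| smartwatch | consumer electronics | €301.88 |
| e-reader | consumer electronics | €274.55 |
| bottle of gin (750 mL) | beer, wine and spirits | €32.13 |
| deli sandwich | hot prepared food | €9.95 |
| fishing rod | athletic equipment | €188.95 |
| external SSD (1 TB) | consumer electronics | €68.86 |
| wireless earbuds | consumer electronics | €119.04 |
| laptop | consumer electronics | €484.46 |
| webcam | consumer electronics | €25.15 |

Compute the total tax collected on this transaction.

Camping tent (2-person) €202.38: athletic equipment → 8.25% → €16.70
Smartwatch €301.88: consumer electronics, €75.00 or more → 7.75% → €23.40
E-reader €274.55: consumer electronics, €75.00 or more → 7.75% → €21.28
Bottle of gin (750 mL) €32.13: beer, wine and spirits → 10% → €3.21
Deli sandwich €9.95: hot prepared food → 7.25% → €0.72
Fishing rod €188.95: athletic equipment → 8.25% → €15.59
External SSD (1 TB) €68.86: consumer electronics, under €75.00 → 0% → €0.00
Wireless earbuds €119.04: consumer electronics, €75.00 or more → 7.75% → €9.23
Laptop €484.46: consumer electronics, €75.00 or more → 7.75% → €37.55
Webcam €25.15: consumer electronics, under €75.00 → 0% → €0.00
Total tax = €16.70 + €23.40 + €21.28 + €3.21 + €0.72 + €15.59 + €9.23 + €37.55 = €127.68

€127.68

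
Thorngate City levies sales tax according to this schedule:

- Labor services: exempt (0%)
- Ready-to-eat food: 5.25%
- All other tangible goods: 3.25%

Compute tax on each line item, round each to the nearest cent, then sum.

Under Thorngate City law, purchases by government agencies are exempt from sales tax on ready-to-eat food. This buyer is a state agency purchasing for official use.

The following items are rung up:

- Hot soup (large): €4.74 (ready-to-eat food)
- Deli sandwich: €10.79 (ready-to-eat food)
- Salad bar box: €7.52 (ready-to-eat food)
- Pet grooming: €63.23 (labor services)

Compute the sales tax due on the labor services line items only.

Pet grooming €63.23: labor services → 0% → €0.00
Tax on labor services = €0.00

€0.00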